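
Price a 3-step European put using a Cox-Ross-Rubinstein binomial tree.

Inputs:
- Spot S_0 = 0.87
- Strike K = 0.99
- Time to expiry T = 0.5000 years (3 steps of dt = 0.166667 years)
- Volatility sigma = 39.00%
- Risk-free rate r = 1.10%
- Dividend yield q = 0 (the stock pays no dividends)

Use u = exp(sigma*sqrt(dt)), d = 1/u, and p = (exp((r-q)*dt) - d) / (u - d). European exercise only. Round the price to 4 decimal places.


dt = T/N = 0.166667
u = exp(sigma*sqrt(dt)) = 1.172592; d = 1/u = 0.852811
p = (exp((r-q)*dt) - d) / (u - d) = 0.466018
Discount per step: exp(-r*dt) = 0.998168
Stock lattice S(k, i) with i counting down-moves:
  k=0: S(0,0) = 0.8700
  k=1: S(1,0) = 1.0202; S(1,1) = 0.7419
  k=2: S(2,0) = 1.1962; S(2,1) = 0.8700; S(2,2) = 0.6327
  k=3: S(3,0) = 1.4027; S(3,1) = 1.0202; S(3,2) = 0.7419; S(3,3) = 0.5396
Terminal payoffs V(N, i) = max(K - S_T, 0):
  V(3,0) = 0.000000; V(3,1) = 0.000000; V(3,2) = 0.248054; V(3,3) = 0.450392
Backward induction: V(k, i) = exp(-r*dt) * [p * V(k+1, i) + (1-p) * V(k+1, i+1)].
  V(2,0) = exp(-r*dt) * [p*0.000000 + (1-p)*0.000000] = 0.000000
  V(2,1) = exp(-r*dt) * [p*0.000000 + (1-p)*0.248054] = 0.132214
  V(2,2) = exp(-r*dt) * [p*0.248054 + (1-p)*0.450392] = 0.355447
  V(1,0) = exp(-r*dt) * [p*0.000000 + (1-p)*0.132214] = 0.070470
  V(1,1) = exp(-r*dt) * [p*0.132214 + (1-p)*0.355447] = 0.250956
  V(0,0) = exp(-r*dt) * [p*0.070470 + (1-p)*0.250956] = 0.166541

Answer: Price = V(0,0) = 0.1665


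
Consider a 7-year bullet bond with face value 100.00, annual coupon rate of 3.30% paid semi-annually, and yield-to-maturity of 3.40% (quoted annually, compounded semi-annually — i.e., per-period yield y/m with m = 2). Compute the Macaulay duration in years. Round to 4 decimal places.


Coupon per period c = face * coupon_rate / m = 1.650000
Periods per year m = 2; per-period yield y/m = 0.017000
Number of cashflows N = 14
Cashflows (t years, CF_t, discount factor 1/(1+y/m)^(m*t), PV):
  t = 0.5000: CF_t = 1.650000, DF = 0.983284, PV = 1.622419
  t = 1.0000: CF_t = 1.650000, DF = 0.966848, PV = 1.595299
  t = 1.5000: CF_t = 1.650000, DF = 0.950686, PV = 1.568632
  t = 2.0000: CF_t = 1.650000, DF = 0.934795, PV = 1.542411
  t = 2.5000: CF_t = 1.650000, DF = 0.919169, PV = 1.516628
  t = 3.0000: CF_t = 1.650000, DF = 0.903804, PV = 1.491277
  t = 3.5000: CF_t = 1.650000, DF = 0.888696, PV = 1.466349
  t = 4.0000: CF_t = 1.650000, DF = 0.873841, PV = 1.441838
  t = 4.5000: CF_t = 1.650000, DF = 0.859234, PV = 1.417736
  t = 5.0000: CF_t = 1.650000, DF = 0.844871, PV = 1.394037
  t = 5.5000: CF_t = 1.650000, DF = 0.830748, PV = 1.370735
  t = 6.0000: CF_t = 1.650000, DF = 0.816862, PV = 1.347822
  t = 6.5000: CF_t = 1.650000, DF = 0.803207, PV = 1.325292
  t = 7.0000: CF_t = 101.650000, DF = 0.789781, PV = 80.281234
Price P = sum_t PV_t = 99.381709
Macaulay numerator sum_t t * PV_t:
  t * PV_t at t = 0.5000: 0.811209
  t * PV_t at t = 1.0000: 1.595299
  t * PV_t at t = 1.5000: 2.352948
  t * PV_t at t = 2.0000: 3.084822
  t * PV_t at t = 2.5000: 3.791571
  t * PV_t at t = 3.0000: 4.473830
  t * PV_t at t = 3.5000: 5.132221
  t * PV_t at t = 4.0000: 5.767350
  t * PV_t at t = 4.5000: 6.379812
  t * PV_t at t = 5.0000: 6.970187
  t * PV_t at t = 5.5000: 7.539042
  t * PV_t at t = 6.0000: 8.086931
  t * PV_t at t = 6.5000: 8.614398
  t * PV_t at t = 7.0000: 561.968641
Macaulay duration D = (sum_t t * PV_t) / P = 626.568261 / 99.381709 = 6.304664

Answer: Macaulay duration = 6.3047 years


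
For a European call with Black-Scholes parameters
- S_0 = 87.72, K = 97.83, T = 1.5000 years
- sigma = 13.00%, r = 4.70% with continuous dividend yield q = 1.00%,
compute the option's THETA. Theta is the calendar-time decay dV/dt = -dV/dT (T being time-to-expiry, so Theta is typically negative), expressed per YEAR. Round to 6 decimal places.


Answer: Theta = -2.876899

Derivation:
d1 = -0.2569222995; d2 = -0.4161391327
phi(d1) = 0.3859902893; exp(-qT) = 0.9851119396; exp(-rT) = 0.9319277395
Theta = -S*exp(-qT)*phi(d1)*sigma/(2*sqrt(T)) - r*K*exp(-rT)*N(d2) + q*S*exp(-qT)*N(d1)
N(d1) = 0.3986193779; N(d2) = 0.3386540980; sqrt(T) = 1.2247448714
Term 1 = -87.7200 * 0.9851119396 * 0.3859902893 * 0.1300 / (2 * 1.2247448714) = -1.7702243559
Term 2 = -0.0470 * 97.8300 * 0.9319277395 * 0.3386540980 = -1.4511372346
Term 3 = 0.0100 * 87.7200 * 0.9851119396 * 0.3986193779 = 0.3444630263
Theta = -1.7702243559 + (-1.4511372346) + (0.3444630263) = -2.876899


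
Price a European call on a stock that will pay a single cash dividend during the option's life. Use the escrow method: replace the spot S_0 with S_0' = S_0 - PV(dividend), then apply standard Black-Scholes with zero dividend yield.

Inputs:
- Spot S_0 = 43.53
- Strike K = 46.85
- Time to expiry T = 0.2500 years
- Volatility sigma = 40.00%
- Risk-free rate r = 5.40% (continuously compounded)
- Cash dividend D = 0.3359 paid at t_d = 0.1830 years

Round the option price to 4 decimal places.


Answer: Price = 2.2504

Derivation:
PV(D) = D * exp(-r * t_d) = 0.3359 * 0.99016667 = 0.33259698
S_0' = S_0 - PV(D) = 43.5300 - 0.33259698 = 43.19740302
d1 = (ln(S_0'/K) + (r + sigma^2/2)*T) / (sigma*sqrt(T)) = -0.23835315
d2 = d1 - sigma*sqrt(T) = -0.43835315
exp(-rT) = 0.98659072
N(d1) = 0.40580360; N(d2) = 0.33056515
C = S_0' * N(d1) - K * exp(-rT) * N(d2) = 43.19740302 * 0.40580360 - 46.8500 * 0.98659072 * 0.33056515 = 2.2504


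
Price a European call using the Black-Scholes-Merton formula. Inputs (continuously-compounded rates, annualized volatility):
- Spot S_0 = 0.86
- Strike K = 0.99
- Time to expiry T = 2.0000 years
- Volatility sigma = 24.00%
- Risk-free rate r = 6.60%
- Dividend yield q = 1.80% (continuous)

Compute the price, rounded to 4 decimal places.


Answer: Price = 0.0963

Derivation:
d1 = (ln(S/K) + (r - q + 0.5*sigma^2) * T) / (sigma * sqrt(T)) = 0.03779323
d2 = d1 - sigma * sqrt(T) = -0.30161803
exp(-rT) = 0.87634100; exp(-qT) = 0.96464029
C = S_0 * exp(-qT) * N(d1) - K * exp(-rT) * N(d2)
N(d1) = 0.51507373; N(d2) = 0.38147163
C = 0.8600 * 0.96464029 * 0.51507373 - 0.9900 * 0.87634100 * 0.38147163 = 0.0963


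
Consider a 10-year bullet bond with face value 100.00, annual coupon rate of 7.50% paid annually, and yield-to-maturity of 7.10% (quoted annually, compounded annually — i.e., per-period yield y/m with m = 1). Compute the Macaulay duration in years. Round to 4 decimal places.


Answer: Macaulay duration = 7.4183 years

Derivation:
Coupon per period c = face * coupon_rate / m = 7.500000
Periods per year m = 1; per-period yield y/m = 0.071000
Number of cashflows N = 10
Cashflows (t years, CF_t, discount factor 1/(1+y/m)^(m*t), PV):
  t = 1.0000: CF_t = 7.500000, DF = 0.933707, PV = 7.002801
  t = 2.0000: CF_t = 7.500000, DF = 0.871808, PV = 6.538563
  t = 3.0000: CF_t = 7.500000, DF = 0.814013, PV = 6.105101
  t = 4.0000: CF_t = 7.500000, DF = 0.760050, PV = 5.700374
  t = 5.0000: CF_t = 7.500000, DF = 0.709664, PV = 5.322478
  t = 6.0000: CF_t = 7.500000, DF = 0.662618, PV = 4.969634
  t = 7.0000: CF_t = 7.500000, DF = 0.618691, PV = 4.640181
  t = 8.0000: CF_t = 7.500000, DF = 0.577676, PV = 4.332569
  t = 9.0000: CF_t = 7.500000, DF = 0.539380, PV = 4.045349
  t = 10.0000: CF_t = 107.500000, DF = 0.503623, PV = 54.139440
Price P = sum_t PV_t = 102.796492
Macaulay numerator sum_t t * PV_t:
  t * PV_t at t = 1.0000: 7.002801
  t * PV_t at t = 2.0000: 13.077126
  t * PV_t at t = 3.0000: 18.315303
  t * PV_t at t = 4.0000: 22.801498
  t * PV_t at t = 5.0000: 26.612392
  t * PV_t at t = 6.0000: 29.817806
  t * PV_t at t = 7.0000: 32.481270
  t * PV_t at t = 8.0000: 34.660553
  t * PV_t at t = 9.0000: 36.408144
  t * PV_t at t = 10.0000: 541.394396
Macaulay duration D = (sum_t t * PV_t) / P = 762.571289 / 102.796492 = 7.418262


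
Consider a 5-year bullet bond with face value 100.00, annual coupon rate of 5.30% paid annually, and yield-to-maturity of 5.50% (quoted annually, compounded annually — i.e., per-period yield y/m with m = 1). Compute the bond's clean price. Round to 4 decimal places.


Coupon per period c = face * coupon_rate / m = 5.300000
Periods per year m = 1; per-period yield y/m = 0.055000
Number of cashflows N = 5
Cashflows (t years, CF_t, discount factor 1/(1+y/m)^(m*t), PV):
  t = 1.0000: CF_t = 5.300000, DF = 0.947867, PV = 5.023697
  t = 2.0000: CF_t = 5.300000, DF = 0.898452, PV = 4.761798
  t = 3.0000: CF_t = 5.300000, DF = 0.851614, PV = 4.513552
  t = 4.0000: CF_t = 5.300000, DF = 0.807217, PV = 4.278249
  t = 5.0000: CF_t = 105.300000, DF = 0.765134, PV = 80.568647
Price P = sum_t PV_t = 99.145943

Answer: Price = 99.1459


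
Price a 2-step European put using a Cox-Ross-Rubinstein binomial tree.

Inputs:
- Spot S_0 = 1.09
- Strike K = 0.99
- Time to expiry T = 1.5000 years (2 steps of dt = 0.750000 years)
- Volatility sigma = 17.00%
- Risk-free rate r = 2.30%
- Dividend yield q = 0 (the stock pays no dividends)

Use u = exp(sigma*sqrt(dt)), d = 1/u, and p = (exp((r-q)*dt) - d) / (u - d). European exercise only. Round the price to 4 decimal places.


dt = T/N = 0.750000
u = exp(sigma*sqrt(dt)) = 1.158614; d = 1/u = 0.863100
p = (exp((r-q)*dt) - d) / (u - d) = 0.522140
Discount per step: exp(-r*dt) = 0.982898
Stock lattice S(k, i) with i counting down-moves:
  k=0: S(0,0) = 1.0900
  k=1: S(1,0) = 1.2629; S(1,1) = 0.9408
  k=2: S(2,0) = 1.4632; S(2,1) = 1.0900; S(2,2) = 0.8120
Terminal payoffs V(N, i) = max(K - S_T, 0):
  V(2,0) = 0.000000; V(2,1) = 0.000000; V(2,2) = 0.178013
Backward induction: V(k, i) = exp(-r*dt) * [p * V(k+1, i) + (1-p) * V(k+1, i+1)].
  V(1,0) = exp(-r*dt) * [p*0.000000 + (1-p)*0.000000] = 0.000000
  V(1,1) = exp(-r*dt) * [p*0.000000 + (1-p)*0.178013] = 0.083611
  V(0,0) = exp(-r*dt) * [p*0.000000 + (1-p)*0.083611] = 0.039271

Answer: Price = V(0,0) = 0.0393


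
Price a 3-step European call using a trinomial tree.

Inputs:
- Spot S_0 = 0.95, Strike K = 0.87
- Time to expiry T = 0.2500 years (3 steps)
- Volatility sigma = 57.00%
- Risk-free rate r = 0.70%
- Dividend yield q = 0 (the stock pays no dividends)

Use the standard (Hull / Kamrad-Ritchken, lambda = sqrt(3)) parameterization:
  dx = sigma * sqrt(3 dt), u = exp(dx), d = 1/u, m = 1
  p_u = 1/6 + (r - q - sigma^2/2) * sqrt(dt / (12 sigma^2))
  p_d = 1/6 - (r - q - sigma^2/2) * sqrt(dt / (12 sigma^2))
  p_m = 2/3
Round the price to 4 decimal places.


dt = T/N = 0.083333; dx = sigma*sqrt(3*dt) = 0.285000
u = exp(dx) = 1.329762; d = 1/u = 0.752014
p_u = 0.143940, p_m = 0.666667, p_d = 0.189393
Discount per step: exp(-r*dt) = 0.999417
Stock lattice S(k, j) with j the centered position index:
  k=0: S(0,+0) = 0.9500
  k=1: S(1,-1) = 0.7144; S(1,+0) = 0.9500; S(1,+1) = 1.2633
  k=2: S(2,-2) = 0.5372; S(2,-1) = 0.7144; S(2,+0) = 0.9500; S(2,+1) = 1.2633; S(2,+2) = 1.6799
  k=3: S(3,-3) = 0.4040; S(3,-2) = 0.5372; S(3,-1) = 0.7144; S(3,+0) = 0.9500; S(3,+1) = 1.2633; S(3,+2) = 1.6799; S(3,+3) = 2.2338
Terminal payoffs V(N, j) = max(S_T - K, 0):
  V(3,-3) = 0.000000; V(3,-2) = 0.000000; V(3,-1) = 0.000000; V(3,+0) = 0.080000; V(3,+1) = 0.393274; V(3,+2) = 0.809854; V(3,+3) = 1.363806
Backward induction: V(k, j) = exp(-r*dt) * [p_u * V(k+1, j+1) + p_m * V(k+1, j) + p_d * V(k+1, j-1)]
  V(2,-2) = exp(-r*dt) * [p_u*0.000000 + p_m*0.000000 + p_d*0.000000] = 0.000000
  V(2,-1) = exp(-r*dt) * [p_u*0.080000 + p_m*0.000000 + p_d*0.000000] = 0.011508
  V(2,+0) = exp(-r*dt) * [p_u*0.393274 + p_m*0.080000 + p_d*0.000000] = 0.109877
  V(2,+1) = exp(-r*dt) * [p_u*0.809854 + p_m*0.393274 + p_d*0.080000] = 0.393675
  V(2,+2) = exp(-r*dt) * [p_u*1.363806 + p_m*0.809854 + p_d*0.393274] = 0.810219
  V(1,-1) = exp(-r*dt) * [p_u*0.109877 + p_m*0.011508 + p_d*0.000000] = 0.023474
  V(1,+0) = exp(-r*dt) * [p_u*0.393675 + p_m*0.109877 + p_d*0.011508] = 0.132020
  V(1,+1) = exp(-r*dt) * [p_u*0.810219 + p_m*0.393675 + p_d*0.109877] = 0.399650
  V(0,+0) = exp(-r*dt) * [p_u*0.399650 + p_m*0.132020 + p_d*0.023474] = 0.149897

Answer: Price = V(0,0) = 0.1499


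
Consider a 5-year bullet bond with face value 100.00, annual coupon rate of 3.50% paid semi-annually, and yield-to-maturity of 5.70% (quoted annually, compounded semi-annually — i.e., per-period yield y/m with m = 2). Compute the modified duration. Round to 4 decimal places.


Answer: Modified duration = 4.4793

Derivation:
Coupon per period c = face * coupon_rate / m = 1.750000
Periods per year m = 2; per-period yield y/m = 0.028500
Number of cashflows N = 10
Cashflows (t years, CF_t, discount factor 1/(1+y/m)^(m*t), PV):
  t = 0.5000: CF_t = 1.750000, DF = 0.972290, PV = 1.701507
  t = 1.0000: CF_t = 1.750000, DF = 0.945347, PV = 1.654358
  t = 1.5000: CF_t = 1.750000, DF = 0.919152, PV = 1.608515
  t = 2.0000: CF_t = 1.750000, DF = 0.893682, PV = 1.563943
  t = 2.5000: CF_t = 1.750000, DF = 0.868917, PV = 1.520606
  t = 3.0000: CF_t = 1.750000, DF = 0.844840, PV = 1.478469
  t = 3.5000: CF_t = 1.750000, DF = 0.821429, PV = 1.437500
  t = 4.0000: CF_t = 1.750000, DF = 0.798667, PV = 1.397667
  t = 4.5000: CF_t = 1.750000, DF = 0.776536, PV = 1.358937
  t = 5.0000: CF_t = 101.750000, DF = 0.755018, PV = 76.823034
Price P = sum_t PV_t = 90.544537
First compute Macaulay numerator sum_t t * PV_t:
  t * PV_t at t = 0.5000: 0.850754
  t * PV_t at t = 1.0000: 1.654358
  t * PV_t at t = 1.5000: 2.412773
  t * PV_t at t = 2.0000: 3.127886
  t * PV_t at t = 2.5000: 3.801514
  t * PV_t at t = 3.0000: 4.435408
  t * PV_t at t = 3.5000: 5.031251
  t * PV_t at t = 4.0000: 5.590668
  t * PV_t at t = 4.5000: 6.115217
  t * PV_t at t = 5.0000: 384.115172
Macaulay duration D = 417.135000 / 90.544537 = 4.606959
Modified duration = D / (1 + y/m) = 4.606959 / (1 + 0.028500) = 4.479299


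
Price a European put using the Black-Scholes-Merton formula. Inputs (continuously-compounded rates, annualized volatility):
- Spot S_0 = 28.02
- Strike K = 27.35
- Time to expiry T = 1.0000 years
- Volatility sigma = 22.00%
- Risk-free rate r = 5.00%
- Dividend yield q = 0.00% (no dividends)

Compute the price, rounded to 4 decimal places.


Answer: Price = 1.4973

Derivation:
d1 = (ln(S/K) + (r - q + 0.5*sigma^2) * T) / (sigma * sqrt(T)) = 0.44728187
d2 = d1 - sigma * sqrt(T) = 0.22728187
exp(-rT) = 0.95122942; exp(-qT) = 1.00000000
P = K * exp(-rT) * N(-d2) - S_0 * exp(-qT) * N(-d1)
N(-d1) = 0.32733578; N(-d2) = 0.41010228
P = 27.3500 * 0.95122942 * 0.41010228 - 28.0200 * 1.00000000 * 0.32733578 = 1.4973


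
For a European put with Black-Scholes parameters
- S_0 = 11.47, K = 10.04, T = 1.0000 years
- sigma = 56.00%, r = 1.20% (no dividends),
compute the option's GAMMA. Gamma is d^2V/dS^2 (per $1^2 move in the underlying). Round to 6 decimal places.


Answer: Gamma = 0.053706

Derivation:
d1 = 0.5392103873; d2 = -0.0207896127
phi(d1) = 0.3449649525; exp(-qT) = 1.0000000000; exp(-rT) = 0.9880717129
Gamma = exp(-qT) * phi(d1) / (S * sigma * sqrt(T)) = 1.0000000000 * 0.3449649525 / (11.4700 * 0.5600 * 1.0000000000) = 0.053706


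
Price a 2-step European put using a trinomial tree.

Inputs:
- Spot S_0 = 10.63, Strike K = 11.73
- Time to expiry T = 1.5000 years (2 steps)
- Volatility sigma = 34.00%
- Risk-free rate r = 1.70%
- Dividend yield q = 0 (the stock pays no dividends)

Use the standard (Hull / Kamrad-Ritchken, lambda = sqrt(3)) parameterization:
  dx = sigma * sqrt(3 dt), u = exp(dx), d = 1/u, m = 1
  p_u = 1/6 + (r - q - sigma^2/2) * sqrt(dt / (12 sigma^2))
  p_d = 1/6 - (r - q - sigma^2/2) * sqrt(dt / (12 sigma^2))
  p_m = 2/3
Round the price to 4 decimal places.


Answer: Price = V(0,0) = 2.1987

Derivation:
dt = T/N = 0.750000; dx = sigma*sqrt(3*dt) = 0.510000
u = exp(dx) = 1.665291; d = 1/u = 0.600496
p_u = 0.136667, p_m = 0.666667, p_d = 0.196667
Discount per step: exp(-r*dt) = 0.987331
Stock lattice S(k, j) with j the centered position index:
  k=0: S(0,+0) = 10.6300
  k=1: S(1,-1) = 6.3833; S(1,+0) = 10.6300; S(1,+1) = 17.7020
  k=2: S(2,-2) = 3.8331; S(2,-1) = 6.3833; S(2,+0) = 10.6300; S(2,+1) = 17.7020; S(2,+2) = 29.4791
Terminal payoffs V(N, j) = max(K - S_T, 0):
  V(2,-2) = 7.896876; V(2,-1) = 5.346732; V(2,+0) = 1.100000; V(2,+1) = 0.000000; V(2,+2) = 0.000000
Backward induction: V(k, j) = exp(-r*dt) * [p_u * V(k+1, j+1) + p_m * V(k+1, j) + p_d * V(k+1, j-1)]
  V(1,-1) = exp(-r*dt) * [p_u*1.100000 + p_m*5.346732 + p_d*7.896876] = 5.201135
  V(1,+0) = exp(-r*dt) * [p_u*0.000000 + p_m*1.100000 + p_d*5.346732] = 1.762245
  V(1,+1) = exp(-r*dt) * [p_u*0.000000 + p_m*0.000000 + p_d*1.100000] = 0.213593
  V(0,+0) = exp(-r*dt) * [p_u*0.213593 + p_m*1.762245 + p_d*5.201135] = 2.198698


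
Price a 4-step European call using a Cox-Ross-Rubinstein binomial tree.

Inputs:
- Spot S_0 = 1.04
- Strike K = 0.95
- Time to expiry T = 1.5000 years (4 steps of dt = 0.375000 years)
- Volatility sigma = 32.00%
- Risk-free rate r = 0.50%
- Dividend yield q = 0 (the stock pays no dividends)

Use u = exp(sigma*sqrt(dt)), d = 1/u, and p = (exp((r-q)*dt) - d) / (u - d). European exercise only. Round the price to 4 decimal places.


Answer: Price = V(0,0) = 0.2105

Derivation:
dt = T/N = 0.375000
u = exp(sigma*sqrt(dt)) = 1.216477; d = 1/u = 0.822046
p = (exp((r-q)*dt) - d) / (u - d) = 0.455925
Discount per step: exp(-r*dt) = 0.998127
Stock lattice S(k, i) with i counting down-moves:
  k=0: S(0,0) = 1.0400
  k=1: S(1,0) = 1.2651; S(1,1) = 0.8549
  k=2: S(2,0) = 1.5390; S(2,1) = 1.0400; S(2,2) = 0.7028
  k=3: S(3,0) = 1.8722; S(3,1) = 1.2651; S(3,2) = 0.8549; S(3,3) = 0.5777
  k=4: S(4,0) = 2.2775; S(4,1) = 1.5390; S(4,2) = 1.0400; S(4,3) = 0.7028; S(4,4) = 0.4749
Terminal payoffs V(N, i) = max(S_T - K, 0):
  V(4,0) = 1.327452; V(4,1) = 0.589010; V(4,2) = 0.090000; V(4,3) = 0.000000; V(4,4) = 0.000000
Backward induction: V(k, i) = exp(-r*dt) * [p * V(k+1, i) + (1-p) * V(k+1, i+1)].
  V(3,0) = exp(-r*dt) * [p*1.327452 + (1-p)*0.589010] = 0.923950
  V(3,1) = exp(-r*dt) * [p*0.589010 + (1-p)*0.090000] = 0.316916
  V(3,2) = exp(-r*dt) * [p*0.090000 + (1-p)*0.000000] = 0.040956
  V(3,3) = exp(-r*dt) * [p*0.000000 + (1-p)*0.000000] = 0.000000
  V(2,0) = exp(-r*dt) * [p*0.923950 + (1-p)*0.316916] = 0.592565
  V(2,1) = exp(-r*dt) * [p*0.316916 + (1-p)*0.040956] = 0.166461
  V(2,2) = exp(-r*dt) * [p*0.040956 + (1-p)*0.000000] = 0.018638
  V(1,0) = exp(-r*dt) * [p*0.592565 + (1-p)*0.166461] = 0.360057
  V(1,1) = exp(-r*dt) * [p*0.166461 + (1-p)*0.018638] = 0.085873
  V(0,0) = exp(-r*dt) * [p*0.360057 + (1-p)*0.085873] = 0.210485


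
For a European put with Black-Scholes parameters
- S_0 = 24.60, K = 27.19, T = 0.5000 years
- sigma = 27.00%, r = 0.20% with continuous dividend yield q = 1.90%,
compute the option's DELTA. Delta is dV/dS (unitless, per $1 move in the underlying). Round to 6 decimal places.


Answer: Delta = -0.675582

Derivation:
d1 = -0.4733834545; d2 = -0.6643022854
phi(d1) = 0.3566556671; exp(-qT) = 0.9905449824; exp(-rT) = 0.9990004998
N(-d1) = 0.6820301840
Delta = -exp(-qT) * N(-d1) = -0.9905449824 * 0.6820301840 = -0.675582


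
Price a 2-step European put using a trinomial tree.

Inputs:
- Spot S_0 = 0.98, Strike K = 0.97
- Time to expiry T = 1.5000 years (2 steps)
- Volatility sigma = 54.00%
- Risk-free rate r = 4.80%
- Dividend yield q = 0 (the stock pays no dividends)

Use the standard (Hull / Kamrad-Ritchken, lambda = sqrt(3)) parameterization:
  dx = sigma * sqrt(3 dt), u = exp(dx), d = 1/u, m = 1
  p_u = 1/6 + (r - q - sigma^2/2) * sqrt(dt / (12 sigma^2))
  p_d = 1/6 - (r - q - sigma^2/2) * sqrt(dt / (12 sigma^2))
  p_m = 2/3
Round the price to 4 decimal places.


Answer: Price = V(0,0) = 0.1729

Derivation:
dt = T/N = 0.750000; dx = sigma*sqrt(3*dt) = 0.810000
u = exp(dx) = 2.247908; d = 1/u = 0.444858
p_u = 0.121389, p_m = 0.666667, p_d = 0.211944
Discount per step: exp(-r*dt) = 0.964640
Stock lattice S(k, j) with j the centered position index:
  k=0: S(0,+0) = 0.9800
  k=1: S(1,-1) = 0.4360; S(1,+0) = 0.9800; S(1,+1) = 2.2029
  k=2: S(2,-2) = 0.1939; S(2,-1) = 0.4360; S(2,+0) = 0.9800; S(2,+1) = 2.2029; S(2,+2) = 4.9520
Terminal payoffs V(N, j) = max(K - S_T, 0):
  V(2,-2) = 0.776059; V(2,-1) = 0.534039; V(2,+0) = 0.000000; V(2,+1) = 0.000000; V(2,+2) = 0.000000
Backward induction: V(k, j) = exp(-r*dt) * [p_u * V(k+1, j+1) + p_m * V(k+1, j) + p_d * V(k+1, j-1)]
  V(1,-1) = exp(-r*dt) * [p_u*0.000000 + p_m*0.534039 + p_d*0.776059] = 0.502103
  V(1,+0) = exp(-r*dt) * [p_u*0.000000 + p_m*0.000000 + p_d*0.534039] = 0.109184
  V(1,+1) = exp(-r*dt) * [p_u*0.000000 + p_m*0.000000 + p_d*0.000000] = 0.000000
  V(0,+0) = exp(-r*dt) * [p_u*0.000000 + p_m*0.109184 + p_d*0.502103] = 0.172871


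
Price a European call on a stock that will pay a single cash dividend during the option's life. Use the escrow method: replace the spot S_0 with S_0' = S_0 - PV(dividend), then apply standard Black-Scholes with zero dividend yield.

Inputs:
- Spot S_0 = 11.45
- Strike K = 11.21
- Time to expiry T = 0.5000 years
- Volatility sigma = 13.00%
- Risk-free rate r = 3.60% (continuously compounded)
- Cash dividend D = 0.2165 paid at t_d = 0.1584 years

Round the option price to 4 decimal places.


PV(D) = D * exp(-r * t_d) = 0.2165 * 0.99431383 = 0.21526894
S_0' = S_0 - PV(D) = 11.4500 - 0.21526894 = 11.23473106
d1 = (ln(S_0'/K) + (r + sigma^2/2)*T) / (sigma*sqrt(T)) = 0.26574955
d2 = d1 - sigma*sqrt(T) = 0.17382567
exp(-rT) = 0.98216103
N(d1) = 0.60478395; N(d2) = 0.56899876
C = S_0' * N(d1) - K * exp(-rT) * N(d2) = 11.23473106 * 0.60478395 - 11.2100 * 0.98216103 * 0.56899876 = 0.5299

Answer: Price = 0.5299


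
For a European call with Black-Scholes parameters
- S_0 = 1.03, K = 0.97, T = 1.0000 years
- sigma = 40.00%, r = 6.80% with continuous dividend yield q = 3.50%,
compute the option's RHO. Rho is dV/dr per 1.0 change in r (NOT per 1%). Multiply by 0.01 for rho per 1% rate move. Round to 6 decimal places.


Answer: Rho = 0.464880

Derivation:
d1 = 0.4325450243; d2 = 0.0325450243
phi(d1) = 0.3633146077; exp(-qT) = 0.9656054163; exp(-rT) = 0.9342604736
N(d2) = 0.5129812946
Rho = K*T*exp(-rT)*N(d2) = 0.9700 * 1.0000 * 0.9342604736 * 0.5129812946 = 0.464880


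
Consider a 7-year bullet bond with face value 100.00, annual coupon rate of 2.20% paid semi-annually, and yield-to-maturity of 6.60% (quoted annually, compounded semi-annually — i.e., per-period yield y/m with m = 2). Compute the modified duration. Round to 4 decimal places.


Answer: Modified duration = 6.2291

Derivation:
Coupon per period c = face * coupon_rate / m = 1.100000
Periods per year m = 2; per-period yield y/m = 0.033000
Number of cashflows N = 14
Cashflows (t years, CF_t, discount factor 1/(1+y/m)^(m*t), PV):
  t = 0.5000: CF_t = 1.100000, DF = 0.968054, PV = 1.064860
  t = 1.0000: CF_t = 1.100000, DF = 0.937129, PV = 1.030842
  t = 1.5000: CF_t = 1.100000, DF = 0.907192, PV = 0.997911
  t = 2.0000: CF_t = 1.100000, DF = 0.878211, PV = 0.966032
  t = 2.5000: CF_t = 1.100000, DF = 0.850156, PV = 0.935171
  t = 3.0000: CF_t = 1.100000, DF = 0.822997, PV = 0.905296
  t = 3.5000: CF_t = 1.100000, DF = 0.796705, PV = 0.876376
  t = 4.0000: CF_t = 1.100000, DF = 0.771254, PV = 0.848379
  t = 4.5000: CF_t = 1.100000, DF = 0.746616, PV = 0.821277
  t = 5.0000: CF_t = 1.100000, DF = 0.722764, PV = 0.795041
  t = 5.5000: CF_t = 1.100000, DF = 0.699675, PV = 0.769643
  t = 6.0000: CF_t = 1.100000, DF = 0.677323, PV = 0.745056
  t = 6.5000: CF_t = 1.100000, DF = 0.655686, PV = 0.721254
  t = 7.0000: CF_t = 101.100000, DF = 0.634739, PV = 64.172160
Price P = sum_t PV_t = 75.649297
First compute Macaulay numerator sum_t t * PV_t:
  t * PV_t at t = 0.5000: 0.532430
  t * PV_t at t = 1.0000: 1.030842
  t * PV_t at t = 1.5000: 1.496866
  t * PV_t at t = 2.0000: 1.932063
  t * PV_t at t = 2.5000: 2.337928
  t * PV_t at t = 3.0000: 2.715889
  t * PV_t at t = 3.5000: 3.067316
  t * PV_t at t = 4.0000: 3.393518
  t * PV_t at t = 4.5000: 3.695748
  t * PV_t at t = 5.0000: 3.975204
  t * PV_t at t = 5.5000: 4.233035
  t * PV_t at t = 6.0000: 4.470335
  t * PV_t at t = 6.5000: 4.688154
  t * PV_t at t = 7.0000: 449.205117
Macaulay duration D = 486.774444 / 75.649297 = 6.434619
Modified duration = D / (1 + y/m) = 6.434619 / (1 + 0.033000) = 6.229060


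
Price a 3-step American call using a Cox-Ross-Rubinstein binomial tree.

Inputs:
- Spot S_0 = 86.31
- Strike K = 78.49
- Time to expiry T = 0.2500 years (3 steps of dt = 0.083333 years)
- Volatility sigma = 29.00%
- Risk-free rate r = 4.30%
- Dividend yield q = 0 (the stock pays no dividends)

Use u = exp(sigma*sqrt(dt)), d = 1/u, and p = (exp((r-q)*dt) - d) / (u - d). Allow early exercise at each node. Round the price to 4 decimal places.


Answer: Price = V(0,0) = 10.0585

Derivation:
dt = T/N = 0.083333
u = exp(sigma*sqrt(dt)) = 1.087320; d = 1/u = 0.919693
p = (exp((r-q)*dt) - d) / (u - d) = 0.500498
Discount per step: exp(-r*dt) = 0.996423
Stock lattice S(k, i) with i counting down-moves:
  k=0: S(0,0) = 86.3100
  k=1: S(1,0) = 93.8466; S(1,1) = 79.3787
  k=2: S(2,0) = 102.0412; S(2,1) = 86.3100; S(2,2) = 73.0040
  k=3: S(3,0) = 110.9515; S(3,1) = 93.8466; S(3,2) = 79.3787; S(3,3) = 67.1412
Terminal payoffs V(N, i) = max(S_T - K, 0):
  V(3,0) = 32.461463; V(3,1) = 15.356574; V(3,2) = 0.888669; V(3,3) = 0.000000
Backward induction: V(k, i) = exp(-r*dt) * [p * V(k+1, i) + (1-p) * V(k+1, i+1)]; then take max(V_cont, immediate exercise) for American.
  V(2,0) = exp(-r*dt) * [p*32.461463 + (1-p)*15.356574] = 23.831992; exercise = 23.551240; V(2,0) = max -> 23.831992
  V(2,1) = exp(-r*dt) * [p*15.356574 + (1-p)*0.888669] = 8.100753; exercise = 7.820000; V(2,1) = max -> 8.100753
  V(2,2) = exp(-r*dt) * [p*0.888669 + (1-p)*0.000000] = 0.443186; exercise = 0.000000; V(2,2) = max -> 0.443186
  V(1,0) = exp(-r*dt) * [p*23.831992 + (1-p)*8.100753] = 15.917075; exercise = 15.356574; V(1,0) = max -> 15.917075
  V(1,1) = exp(-r*dt) * [p*8.100753 + (1-p)*0.443186] = 4.260492; exercise = 0.888669; V(1,1) = max -> 4.260492
  V(0,0) = exp(-r*dt) * [p*15.917075 + (1-p)*4.260492] = 10.058485; exercise = 7.820000; V(0,0) = max -> 10.058485


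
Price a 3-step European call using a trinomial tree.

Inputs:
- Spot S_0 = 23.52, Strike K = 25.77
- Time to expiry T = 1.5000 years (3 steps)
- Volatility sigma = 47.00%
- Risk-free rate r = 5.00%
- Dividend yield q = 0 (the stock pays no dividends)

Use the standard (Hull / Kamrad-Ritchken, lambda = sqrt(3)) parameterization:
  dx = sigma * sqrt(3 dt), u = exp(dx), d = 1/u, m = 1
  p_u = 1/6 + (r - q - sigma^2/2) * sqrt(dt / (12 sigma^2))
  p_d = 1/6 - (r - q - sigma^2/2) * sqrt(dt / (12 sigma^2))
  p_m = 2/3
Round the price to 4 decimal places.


dt = T/N = 0.500000; dx = sigma*sqrt(3*dt) = 0.575630
u = exp(dx) = 1.778251; d = 1/u = 0.562350
p_u = 0.140413, p_m = 0.666667, p_d = 0.192921
Discount per step: exp(-r*dt) = 0.975310
Stock lattice S(k, j) with j the centered position index:
  k=0: S(0,+0) = 23.5200
  k=1: S(1,-1) = 13.2265; S(1,+0) = 23.5200; S(1,+1) = 41.8245
  k=2: S(2,-2) = 7.4379; S(2,-1) = 13.2265; S(2,+0) = 23.5200; S(2,+1) = 41.8245; S(2,+2) = 74.3744
  k=3: S(3,-3) = 4.1827; S(3,-2) = 7.4379; S(3,-1) = 13.2265; S(3,+0) = 23.5200; S(3,+1) = 41.8245; S(3,+2) = 74.3744; S(3,+3) = 132.2563
Terminal payoffs V(N, j) = max(S_T - K, 0):
  V(3,-3) = 0.000000; V(3,-2) = 0.000000; V(3,-1) = 0.000000; V(3,+0) = 0.000000; V(3,+1) = 16.054455; V(3,+2) = 48.604363; V(3,+3) = 106.486258
Backward induction: V(k, j) = exp(-r*dt) * [p_u * V(k+1, j+1) + p_m * V(k+1, j) + p_d * V(k+1, j-1)]
  V(2,-2) = exp(-r*dt) * [p_u*0.000000 + p_m*0.000000 + p_d*0.000000] = 0.000000
  V(2,-1) = exp(-r*dt) * [p_u*0.000000 + p_m*0.000000 + p_d*0.000000] = 0.000000
  V(2,+0) = exp(-r*dt) * [p_u*16.054455 + p_m*0.000000 + p_d*0.000000] = 2.198594
  V(2,+1) = exp(-r*dt) * [p_u*48.604363 + p_m*16.054455 + p_d*0.000000] = 17.094887
  V(2,+2) = exp(-r*dt) * [p_u*106.486258 + p_m*48.604363 + p_d*16.054455] = 49.206510
  V(1,-1) = exp(-r*dt) * [p_u*2.198594 + p_m*0.000000 + p_d*0.000000] = 0.301089
  V(1,+0) = exp(-r*dt) * [p_u*17.094887 + p_m*2.198594 + p_d*0.000000] = 3.770617
  V(1,+1) = exp(-r*dt) * [p_u*49.206510 + p_m*17.094887 + p_d*2.198594] = 18.267526
  V(0,+0) = exp(-r*dt) * [p_u*18.267526 + p_m*3.770617 + p_d*0.301089] = 5.009997

Answer: Price = V(0,0) = 5.0100


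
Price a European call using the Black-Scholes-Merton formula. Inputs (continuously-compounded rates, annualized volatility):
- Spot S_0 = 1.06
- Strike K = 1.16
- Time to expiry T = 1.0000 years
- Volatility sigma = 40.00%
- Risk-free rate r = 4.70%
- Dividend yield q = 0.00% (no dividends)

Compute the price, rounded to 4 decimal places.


d1 = (ln(S/K) + (r - q + 0.5*sigma^2) * T) / (sigma * sqrt(T)) = 0.09212226
d2 = d1 - sigma * sqrt(T) = -0.30787774
exp(-rT) = 0.95408740; exp(-qT) = 1.00000000
C = S_0 * exp(-qT) * N(d1) - K * exp(-rT) * N(d2)
N(d1) = 0.53669955; N(d2) = 0.37908768
C = 1.0600 * 1.00000000 * 0.53669955 - 1.1600 * 0.95408740 * 0.37908768 = 0.1493

Answer: Price = 0.1493


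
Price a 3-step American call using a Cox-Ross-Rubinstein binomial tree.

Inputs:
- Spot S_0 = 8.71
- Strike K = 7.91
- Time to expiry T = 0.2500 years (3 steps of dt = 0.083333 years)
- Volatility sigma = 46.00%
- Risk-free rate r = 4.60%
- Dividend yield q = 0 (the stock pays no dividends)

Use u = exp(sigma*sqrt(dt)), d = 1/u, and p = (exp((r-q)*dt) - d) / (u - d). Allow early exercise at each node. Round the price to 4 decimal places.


Answer: Price = V(0,0) = 1.2837

Derivation:
dt = T/N = 0.083333
u = exp(sigma*sqrt(dt)) = 1.142011; d = 1/u = 0.875648
p = (exp((r-q)*dt) - d) / (u - d) = 0.481270
Discount per step: exp(-r*dt) = 0.996174
Stock lattice S(k, i) with i counting down-moves:
  k=0: S(0,0) = 8.7100
  k=1: S(1,0) = 9.9469; S(1,1) = 7.6269
  k=2: S(2,0) = 11.3595; S(2,1) = 8.7100; S(2,2) = 6.6785
  k=3: S(3,0) = 12.9727; S(3,1) = 9.9469; S(3,2) = 7.6269; S(3,3) = 5.8480
Terminal payoffs V(N, i) = max(S_T - K, 0):
  V(3,0) = 5.062652; V(3,1) = 2.036914; V(3,2) = 0.000000; V(3,3) = 0.000000
Backward induction: V(k, i) = exp(-r*dt) * [p * V(k+1, i) + (1-p) * V(k+1, i+1)]; then take max(V_cont, immediate exercise) for American.
  V(2,0) = exp(-r*dt) * [p*5.062652 + (1-p)*2.036914] = 3.479747; exercise = 3.449483; V(2,0) = max -> 3.479747
  V(2,1) = exp(-r*dt) * [p*2.036914 + (1-p)*0.000000] = 0.976555; exercise = 0.800000; V(2,1) = max -> 0.976555
  V(2,2) = exp(-r*dt) * [p*0.000000 + (1-p)*0.000000] = 0.000000; exercise = 0.000000; V(2,2) = max -> 0.000000
  V(1,0) = exp(-r*dt) * [p*3.479747 + (1-p)*0.976555] = 2.172921; exercise = 2.036914; V(1,0) = max -> 2.172921
  V(1,1) = exp(-r*dt) * [p*0.976555 + (1-p)*0.000000] = 0.468189; exercise = 0.000000; V(1,1) = max -> 0.468189
  V(0,0) = exp(-r*dt) * [p*2.172921 + (1-p)*0.468189] = 1.283695; exercise = 0.800000; V(0,0) = max -> 1.283695


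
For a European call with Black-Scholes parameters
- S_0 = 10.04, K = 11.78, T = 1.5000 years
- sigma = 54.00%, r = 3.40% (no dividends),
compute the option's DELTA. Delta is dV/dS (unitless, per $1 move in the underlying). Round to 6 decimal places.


d1 = 0.1661327650; d2 = -0.4952294655
phi(d1) = 0.3934746713; exp(-qT) = 1.0000000000; exp(-rT) = 0.9502786705
N(d1) = 0.5659737652
Delta = exp(-qT) * N(d1) = 1.0000000000 * 0.5659737652 = 0.565974

Answer: Delta = 0.565974


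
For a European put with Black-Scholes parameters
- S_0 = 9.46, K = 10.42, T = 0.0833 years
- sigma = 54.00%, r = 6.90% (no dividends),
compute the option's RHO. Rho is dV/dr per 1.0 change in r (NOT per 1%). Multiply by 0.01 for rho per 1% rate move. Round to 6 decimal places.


d1 = -0.5053583494; d2 = -0.6612117421
phi(d1) = 0.3511183040; exp(-qT) = 1.0000000000; exp(-rT) = 0.9942687864
N(-d2) = 0.7457617340
Rho = -K*T*exp(-rT)*N(-d2) = -10.4200 * 0.0833 * 0.9942687864 * 0.7457617340 = -0.643601

Answer: Rho = -0.643601


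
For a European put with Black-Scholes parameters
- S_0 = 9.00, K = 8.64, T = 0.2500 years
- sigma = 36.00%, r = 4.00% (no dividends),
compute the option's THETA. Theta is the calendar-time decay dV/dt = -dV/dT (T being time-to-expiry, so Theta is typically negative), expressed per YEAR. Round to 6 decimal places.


d1 = 0.3723444140; d2 = 0.1923444140
phi(d1) = 0.3722242758; exp(-qT) = 1.0000000000; exp(-rT) = 0.9900498337
Theta = -S*exp(-qT)*phi(d1)*sigma/(2*sqrt(T)) + r*K*exp(-rT)*N(-d2) - q*S*exp(-qT)*N(-d1)
N(-d1) = 0.3548182172; N(-d2) = 0.4237362153; sqrt(T) = 0.5000000000
Term 1 = -9.0000 * 1.0000000000 * 0.3722242758 * 0.3600 / (2 * 0.5000000000) = -1.2060066536
Term 2 = 0.0400 * 8.6400 * 0.9900498337 * 0.4237362153 = 0.1449861015
Term 3 = 0 (no dividend yield, q = 0)
Theta = -1.2060066536 + (0.1449861015) + (0.0000000000) = -1.061021

Answer: Theta = -1.061021


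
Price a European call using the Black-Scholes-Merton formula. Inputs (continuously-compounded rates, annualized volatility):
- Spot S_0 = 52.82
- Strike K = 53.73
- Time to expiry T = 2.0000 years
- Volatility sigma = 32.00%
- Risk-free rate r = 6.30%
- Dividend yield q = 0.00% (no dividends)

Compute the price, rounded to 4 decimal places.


Answer: Price = 11.9467

Derivation:
d1 = (ln(S/K) + (r - q + 0.5*sigma^2) * T) / (sigma * sqrt(T)) = 0.46695211
d2 = d1 - sigma * sqrt(T) = 0.01440377
exp(-rT) = 0.88161485; exp(-qT) = 1.00000000
C = S_0 * exp(-qT) * N(d1) - K * exp(-rT) * N(d2)
N(d1) = 0.67973293; N(d2) = 0.50574607
C = 52.8200 * 1.00000000 * 0.67973293 - 53.7300 * 0.88161485 * 0.50574607 = 11.9467


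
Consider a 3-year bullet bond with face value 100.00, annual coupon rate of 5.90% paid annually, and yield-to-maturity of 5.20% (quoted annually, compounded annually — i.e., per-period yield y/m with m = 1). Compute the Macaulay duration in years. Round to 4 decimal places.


Coupon per period c = face * coupon_rate / m = 5.900000
Periods per year m = 1; per-period yield y/m = 0.052000
Number of cashflows N = 3
Cashflows (t years, CF_t, discount factor 1/(1+y/m)^(m*t), PV):
  t = 1.0000: CF_t = 5.900000, DF = 0.950570, PV = 5.608365
  t = 2.0000: CF_t = 5.900000, DF = 0.903584, PV = 5.331145
  t = 3.0000: CF_t = 105.900000, DF = 0.858920, PV = 90.959642
Price P = sum_t PV_t = 101.899152
Macaulay numerator sum_t t * PV_t:
  t * PV_t at t = 1.0000: 5.608365
  t * PV_t at t = 2.0000: 10.662291
  t * PV_t at t = 3.0000: 272.878925
Macaulay duration D = (sum_t t * PV_t) / P = 289.149581 / 101.899152 = 2.837605

Answer: Macaulay duration = 2.8376 years


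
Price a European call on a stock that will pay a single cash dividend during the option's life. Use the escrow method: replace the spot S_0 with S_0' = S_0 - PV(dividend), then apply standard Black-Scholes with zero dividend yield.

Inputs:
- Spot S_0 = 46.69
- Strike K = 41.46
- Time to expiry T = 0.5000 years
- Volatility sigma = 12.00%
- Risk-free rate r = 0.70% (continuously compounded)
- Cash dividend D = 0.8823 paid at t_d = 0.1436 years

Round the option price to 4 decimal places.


PV(D) = D * exp(-r * t_d) = 0.8823 * 0.99899531 = 0.88141356
S_0' = S_0 - PV(D) = 46.6900 - 0.88141356 = 45.80858644
d1 = (ln(S_0'/K) + (r + sigma^2/2)*T) / (sigma*sqrt(T)) = 1.25915027
d2 = d1 - sigma*sqrt(T) = 1.17429746
exp(-rT) = 0.99650612
N(d1) = 0.89601197; N(d2) = 0.87986205
C = S_0' * N(d1) - K * exp(-rT) * N(d2) = 45.80858644 * 0.89601197 - 41.4600 * 0.99650612 * 0.87986205 = 4.6934

Answer: Price = 4.6934


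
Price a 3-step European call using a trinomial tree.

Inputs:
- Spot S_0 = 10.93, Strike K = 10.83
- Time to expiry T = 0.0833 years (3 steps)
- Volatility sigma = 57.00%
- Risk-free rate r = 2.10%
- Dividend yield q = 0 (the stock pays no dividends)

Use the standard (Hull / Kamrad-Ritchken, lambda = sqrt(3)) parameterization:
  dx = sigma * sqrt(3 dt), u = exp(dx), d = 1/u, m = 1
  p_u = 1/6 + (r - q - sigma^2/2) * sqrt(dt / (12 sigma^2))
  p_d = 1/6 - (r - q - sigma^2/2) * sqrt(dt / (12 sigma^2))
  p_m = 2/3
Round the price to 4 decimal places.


Answer: Price = V(0,0) = 0.7245

Derivation:
dt = T/N = 0.027767; dx = sigma*sqrt(3*dt) = 0.164512
u = exp(dx) = 1.178818; d = 1/u = 0.848308
p_u = 0.154730, p_m = 0.666667, p_d = 0.178604
Discount per step: exp(-r*dt) = 0.999417
Stock lattice S(k, j) with j the centered position index:
  k=0: S(0,+0) = 10.9300
  k=1: S(1,-1) = 9.2720; S(1,+0) = 10.9300; S(1,+1) = 12.8845
  k=2: S(2,-2) = 7.8655; S(2,-1) = 9.2720; S(2,+0) = 10.9300; S(2,+1) = 12.8845; S(2,+2) = 15.1884
  k=3: S(3,-3) = 6.6724; S(3,-2) = 7.8655; S(3,-1) = 9.2720; S(3,+0) = 10.9300; S(3,+1) = 12.8845; S(3,+2) = 15.1884; S(3,+3) = 17.9044
Terminal payoffs V(N, j) = max(S_T - K, 0):
  V(3,-3) = 0.000000; V(3,-2) = 0.000000; V(3,-1) = 0.000000; V(3,+0) = 0.100000; V(3,+1) = 2.054477; V(3,+2) = 4.358448; V(3,+3) = 7.074410
Backward induction: V(k, j) = exp(-r*dt) * [p_u * V(k+1, j+1) + p_m * V(k+1, j) + p_d * V(k+1, j-1)]
  V(2,-2) = exp(-r*dt) * [p_u*0.000000 + p_m*0.000000 + p_d*0.000000] = 0.000000
  V(2,-1) = exp(-r*dt) * [p_u*0.100000 + p_m*0.000000 + p_d*0.000000] = 0.015464
  V(2,+0) = exp(-r*dt) * [p_u*2.054477 + p_m*0.100000 + p_d*0.000000] = 0.384331
  V(2,+1) = exp(-r*dt) * [p_u*4.358448 + p_m*2.054477 + p_d*0.100000] = 2.060690
  V(2,+2) = exp(-r*dt) * [p_u*7.074410 + p_m*4.358448 + p_d*2.054477] = 4.364644
  V(1,-1) = exp(-r*dt) * [p_u*0.384331 + p_m*0.015464 + p_d*0.000000] = 0.069736
  V(1,+0) = exp(-r*dt) * [p_u*2.060690 + p_m*0.384331 + p_d*0.015464] = 0.577495
  V(1,+1) = exp(-r*dt) * [p_u*4.364644 + p_m*2.060690 + p_d*0.384331] = 2.116541
  V(0,+0) = exp(-r*dt) * [p_u*2.116541 + p_m*0.577495 + p_d*0.069736] = 0.724521


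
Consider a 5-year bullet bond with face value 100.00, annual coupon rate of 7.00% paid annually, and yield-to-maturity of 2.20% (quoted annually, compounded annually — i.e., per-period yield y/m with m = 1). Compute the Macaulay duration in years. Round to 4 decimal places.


Answer: Macaulay duration = 4.4528 years

Derivation:
Coupon per period c = face * coupon_rate / m = 7.000000
Periods per year m = 1; per-period yield y/m = 0.022000
Number of cashflows N = 5
Cashflows (t years, CF_t, discount factor 1/(1+y/m)^(m*t), PV):
  t = 1.0000: CF_t = 7.000000, DF = 0.978474, PV = 6.849315
  t = 2.0000: CF_t = 7.000000, DF = 0.957411, PV = 6.701874
  t = 3.0000: CF_t = 7.000000, DF = 0.936801, PV = 6.557607
  t = 4.0000: CF_t = 7.000000, DF = 0.916635, PV = 6.416445
  t = 5.0000: CF_t = 107.000000, DF = 0.896903, PV = 95.968631
Price P = sum_t PV_t = 122.493871
Macaulay numerator sum_t t * PV_t:
  t * PV_t at t = 1.0000: 6.849315
  t * PV_t at t = 2.0000: 13.403748
  t * PV_t at t = 3.0000: 19.672820
  t * PV_t at t = 4.0000: 25.665779
  t * PV_t at t = 5.0000: 479.843154
Macaulay duration D = (sum_t t * PV_t) / P = 545.434815 / 122.493871 = 4.452752


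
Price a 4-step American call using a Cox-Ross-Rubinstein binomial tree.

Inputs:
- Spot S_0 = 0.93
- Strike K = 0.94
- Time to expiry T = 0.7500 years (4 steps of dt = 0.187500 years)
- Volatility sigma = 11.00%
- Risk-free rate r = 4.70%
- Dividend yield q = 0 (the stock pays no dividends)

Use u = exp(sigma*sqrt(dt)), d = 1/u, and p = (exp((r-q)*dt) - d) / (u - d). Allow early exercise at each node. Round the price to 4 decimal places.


dt = T/N = 0.187500
u = exp(sigma*sqrt(dt)) = 1.048784; d = 1/u = 0.953485
p = (exp((r-q)*dt) - d) / (u - d) = 0.580975
Discount per step: exp(-r*dt) = 0.991226
Stock lattice S(k, i) with i counting down-moves:
  k=0: S(0,0) = 0.9300
  k=1: S(1,0) = 0.9754; S(1,1) = 0.8867
  k=2: S(2,0) = 1.0230; S(2,1) = 0.9300; S(2,2) = 0.8455
  k=3: S(3,0) = 1.0729; S(3,1) = 0.9754; S(3,2) = 0.8867; S(3,3) = 0.8062
  k=4: S(4,0) = 1.1252; S(4,1) = 1.0230; S(4,2) = 0.9300; S(4,3) = 0.8455; S(4,4) = 0.7687
Terminal payoffs V(N, i) = max(S_T - K, 0):
  V(4,0) = 0.185193; V(4,1) = 0.082952; V(4,2) = 0.000000; V(4,3) = 0.000000; V(4,4) = 0.000000
Backward induction: V(k, i) = exp(-r*dt) * [p * V(k+1, i) + (1-p) * V(k+1, i+1)]; then take max(V_cont, immediate exercise) for American.
  V(3,0) = exp(-r*dt) * [p*0.185193 + (1-p)*0.082952] = 0.141103; exercise = 0.132855; V(3,0) = max -> 0.141103
  V(3,1) = exp(-r*dt) * [p*0.082952 + (1-p)*0.000000] = 0.047770; exercise = 0.035369; V(3,1) = max -> 0.047770
  V(3,2) = exp(-r*dt) * [p*0.000000 + (1-p)*0.000000] = 0.000000; exercise = 0.000000; V(3,2) = max -> 0.000000
  V(3,3) = exp(-r*dt) * [p*0.000000 + (1-p)*0.000000] = 0.000000; exercise = 0.000000; V(3,3) = max -> 0.000000
  V(2,0) = exp(-r*dt) * [p*0.141103 + (1-p)*0.047770] = 0.101099; exercise = 0.082952; V(2,0) = max -> 0.101099
  V(2,1) = exp(-r*dt) * [p*0.047770 + (1-p)*0.000000] = 0.027510; exercise = 0.000000; V(2,1) = max -> 0.027510
  V(2,2) = exp(-r*dt) * [p*0.000000 + (1-p)*0.000000] = 0.000000; exercise = 0.000000; V(2,2) = max -> 0.000000
  V(1,0) = exp(-r*dt) * [p*0.101099 + (1-p)*0.027510] = 0.069647; exercise = 0.035369; V(1,0) = max -> 0.069647
  V(1,1) = exp(-r*dt) * [p*0.027510 + (1-p)*0.000000] = 0.015842; exercise = 0.000000; V(1,1) = max -> 0.015842
  V(0,0) = exp(-r*dt) * [p*0.069647 + (1-p)*0.015842] = 0.046688; exercise = 0.000000; V(0,0) = max -> 0.046688

Answer: Price = V(0,0) = 0.0467
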